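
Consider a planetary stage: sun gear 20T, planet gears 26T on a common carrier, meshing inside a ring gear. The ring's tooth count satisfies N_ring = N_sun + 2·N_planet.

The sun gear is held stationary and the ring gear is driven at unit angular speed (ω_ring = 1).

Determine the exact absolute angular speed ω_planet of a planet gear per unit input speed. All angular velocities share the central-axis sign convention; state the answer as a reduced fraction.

N_ring = 20 + 2·26 = 72
20(ω_s−ω_c) = −72(ω_r−ω_c),  ω_s=0, ω_r=1
20(0−ω_c) = −72(1−ω_c)  ⇒  92ω_c = 72  ⇒  ω_c = 18/23
sun–planet: 20·(0−18/23) = −26·(ω_p−ω_c)  ⇒  ω_p−ω_c = −(20/26)·(-18/23) = 180/299
ω_p = 18/23 + 180/299 = 18/13

18/13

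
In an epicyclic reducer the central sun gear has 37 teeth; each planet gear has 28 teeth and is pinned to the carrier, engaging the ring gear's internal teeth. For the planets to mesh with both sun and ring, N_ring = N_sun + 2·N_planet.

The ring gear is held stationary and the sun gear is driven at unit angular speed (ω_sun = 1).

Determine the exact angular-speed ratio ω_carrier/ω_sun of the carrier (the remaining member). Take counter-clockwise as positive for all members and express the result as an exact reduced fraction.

N_ring = 37 + 2·28 = 93
37(ω_s−ω_c) = −93(ω_r−ω_c),  ω_r=0, ω_s=1
37(1−ω_c) = −93(0−ω_c)  ⇒  130ω_c = 37  ⇒  ω_c = 37/130
ω_c/ω_s = 37/130

37/130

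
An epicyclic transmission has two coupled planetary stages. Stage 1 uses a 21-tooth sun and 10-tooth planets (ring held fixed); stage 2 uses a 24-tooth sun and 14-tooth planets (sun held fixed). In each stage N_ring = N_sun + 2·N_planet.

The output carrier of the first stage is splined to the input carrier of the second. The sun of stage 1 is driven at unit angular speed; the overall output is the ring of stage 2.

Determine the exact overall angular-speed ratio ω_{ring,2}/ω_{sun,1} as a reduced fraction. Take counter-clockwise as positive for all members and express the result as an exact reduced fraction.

Stage 1: N_ring = 21 + 2·10 = 41
Stage 1: 21(ω_s−ω_c) = −41(ω_r−ω_c),  ω_r=0, ω_s=1
Stage 1: 21(1−ω_c) = −41(0−ω_c)  ⇒  62ω_c = 21  ⇒  ω_c = 21/62
  ⇒ ω_c¹/ω_s¹ = 21/62
Stage 2: N_ring = 24 + 2·14 = 52
Stage 2: 24(ω_s−ω_c) = −52(ω_r−ω_c),  ω_s=0, ω_c=1
Stage 2: ω_r = 1 − (24/52)(0−1) = 19/13
  ⇒ ω_r²/ω_c² = 19/13
Coupling ω_c² = ω_c¹ ⇒ overall = 21/62 × 19/13 = 399/806

399/806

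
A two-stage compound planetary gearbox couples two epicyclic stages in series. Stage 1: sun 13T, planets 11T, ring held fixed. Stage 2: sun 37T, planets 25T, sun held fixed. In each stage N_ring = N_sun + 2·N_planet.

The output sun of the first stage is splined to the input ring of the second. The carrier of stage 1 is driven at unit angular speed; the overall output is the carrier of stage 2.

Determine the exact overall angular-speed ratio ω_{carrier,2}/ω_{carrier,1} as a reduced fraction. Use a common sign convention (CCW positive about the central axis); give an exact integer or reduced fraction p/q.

1044/403

Stage 1: N_ring = 13 + 2·11 = 35
Stage 1: 13(ω_s−ω_c) = −35(ω_r−ω_c),  ω_r=0, ω_c=1
Stage 1: ω_s = 1 − (35/13)(0−1) = 48/13
  ⇒ ω_s¹/ω_c¹ = 48/13
Stage 2: N_ring = 37 + 2·25 = 87
Stage 2: 37(ω_s−ω_c) = −87(ω_r−ω_c),  ω_s=0, ω_r=1
Stage 2: 37(0−ω_c) = −87(1−ω_c)  ⇒  124ω_c = 87  ⇒  ω_c = 87/124
  ⇒ ω_c²/ω_r² = 87/124
Coupling ω_r² = ω_s¹ ⇒ overall = 48/13 × 87/124 = 1044/403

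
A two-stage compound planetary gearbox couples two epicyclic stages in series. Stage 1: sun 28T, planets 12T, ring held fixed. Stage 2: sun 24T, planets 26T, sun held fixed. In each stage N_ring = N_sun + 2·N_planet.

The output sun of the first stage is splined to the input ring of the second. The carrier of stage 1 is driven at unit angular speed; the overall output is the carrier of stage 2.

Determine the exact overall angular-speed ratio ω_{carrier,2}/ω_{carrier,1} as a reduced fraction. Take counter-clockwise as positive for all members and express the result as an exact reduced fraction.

76/35

Stage 1: N_ring = 28 + 2·12 = 52
Stage 1: 28(ω_s−ω_c) = −52(ω_r−ω_c),  ω_r=0, ω_c=1
Stage 1: ω_s = 1 − (52/28)(0−1) = 20/7
  ⇒ ω_s¹/ω_c¹ = 20/7
Stage 2: N_ring = 24 + 2·26 = 76
Stage 2: 24(ω_s−ω_c) = −76(ω_r−ω_c),  ω_s=0, ω_r=1
Stage 2: 24(0−ω_c) = −76(1−ω_c)  ⇒  100ω_c = 76  ⇒  ω_c = 19/25
  ⇒ ω_c²/ω_r² = 19/25
Coupling ω_r² = ω_s¹ ⇒ overall = 20/7 × 19/25 = 76/35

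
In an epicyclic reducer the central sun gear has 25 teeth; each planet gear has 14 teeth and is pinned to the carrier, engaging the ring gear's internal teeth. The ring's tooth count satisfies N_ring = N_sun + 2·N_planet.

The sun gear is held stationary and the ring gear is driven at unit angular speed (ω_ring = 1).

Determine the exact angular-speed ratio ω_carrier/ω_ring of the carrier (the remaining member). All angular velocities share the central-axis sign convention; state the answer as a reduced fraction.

53/78

N_ring = 25 + 2·14 = 53
25(ω_s−ω_c) = −53(ω_r−ω_c),  ω_s=0, ω_r=1
25(0−ω_c) = −53(1−ω_c)  ⇒  78ω_c = 53  ⇒  ω_c = 53/78
ω_c/ω_r = 53/78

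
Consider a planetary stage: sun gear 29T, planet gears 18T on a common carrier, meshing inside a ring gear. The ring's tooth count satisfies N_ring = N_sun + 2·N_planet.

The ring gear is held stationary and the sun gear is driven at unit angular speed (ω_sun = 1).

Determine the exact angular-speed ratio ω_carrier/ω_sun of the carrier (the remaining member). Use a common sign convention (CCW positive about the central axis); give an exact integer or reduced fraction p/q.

N_ring = 29 + 2·18 = 65
29(ω_s−ω_c) = −65(ω_r−ω_c),  ω_r=0, ω_s=1
29(1−ω_c) = −65(0−ω_c)  ⇒  94ω_c = 29  ⇒  ω_c = 29/94
ω_c/ω_s = 29/94

29/94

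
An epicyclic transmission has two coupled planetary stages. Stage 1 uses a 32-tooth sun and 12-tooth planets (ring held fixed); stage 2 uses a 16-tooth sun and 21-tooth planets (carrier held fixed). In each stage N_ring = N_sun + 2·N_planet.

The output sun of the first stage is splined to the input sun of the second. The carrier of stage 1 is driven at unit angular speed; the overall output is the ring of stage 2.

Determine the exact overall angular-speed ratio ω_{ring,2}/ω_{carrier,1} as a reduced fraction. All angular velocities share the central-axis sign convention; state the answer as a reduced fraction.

Stage 1: N_ring = 32 + 2·12 = 56
Stage 1: 32(ω_s−ω_c) = −56(ω_r−ω_c),  ω_r=0, ω_c=1
Stage 1: ω_s = 1 − (56/32)(0−1) = 11/4
  ⇒ ω_s¹/ω_c¹ = 11/4
Stage 2: N_ring = 16 + 2·21 = 58
Stage 2: 16(ω_s−ω_c) = −58(ω_r−ω_c),  ω_c=0, ω_s=1
Stage 2: ω_r = 0 − (16/58)(1−0) = -8/29
  ⇒ ω_r²/ω_s² = -8/29
Coupling ω_s² = ω_s¹ ⇒ overall = 11/4 × -8/29 = -22/29

-22/29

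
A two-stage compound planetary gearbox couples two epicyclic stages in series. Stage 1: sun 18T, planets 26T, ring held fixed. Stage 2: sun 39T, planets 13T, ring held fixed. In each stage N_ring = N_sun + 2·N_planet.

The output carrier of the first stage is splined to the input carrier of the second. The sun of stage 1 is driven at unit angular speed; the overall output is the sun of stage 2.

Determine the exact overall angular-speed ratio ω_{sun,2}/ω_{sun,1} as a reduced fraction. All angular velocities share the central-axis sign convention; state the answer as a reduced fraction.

6/11

Stage 1: N_ring = 18 + 2·26 = 70
Stage 1: 18(ω_s−ω_c) = −70(ω_r−ω_c),  ω_r=0, ω_s=1
Stage 1: 18(1−ω_c) = −70(0−ω_c)  ⇒  88ω_c = 18  ⇒  ω_c = 9/44
  ⇒ ω_c¹/ω_s¹ = 9/44
Stage 2: N_ring = 39 + 2·13 = 65
Stage 2: 39(ω_s−ω_c) = −65(ω_r−ω_c),  ω_r=0, ω_c=1
Stage 2: ω_s = 1 − (65/39)(0−1) = 8/3
  ⇒ ω_s²/ω_c² = 8/3
Coupling ω_c² = ω_c¹ ⇒ overall = 9/44 × 8/3 = 6/11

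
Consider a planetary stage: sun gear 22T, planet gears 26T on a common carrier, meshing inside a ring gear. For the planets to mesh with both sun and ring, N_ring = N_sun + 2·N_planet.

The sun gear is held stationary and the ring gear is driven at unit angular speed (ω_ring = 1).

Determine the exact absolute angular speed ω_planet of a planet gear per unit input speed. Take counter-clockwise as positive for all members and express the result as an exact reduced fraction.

37/26

N_ring = 22 + 2·26 = 74
22(ω_s−ω_c) = −74(ω_r−ω_c),  ω_s=0, ω_r=1
22(0−ω_c) = −74(1−ω_c)  ⇒  96ω_c = 74  ⇒  ω_c = 37/48
sun–planet: 22·(0−37/48) = −26·(ω_p−ω_c)  ⇒  ω_p−ω_c = −(22/26)·(-37/48) = 407/624
ω_p = 37/48 + 407/624 = 37/26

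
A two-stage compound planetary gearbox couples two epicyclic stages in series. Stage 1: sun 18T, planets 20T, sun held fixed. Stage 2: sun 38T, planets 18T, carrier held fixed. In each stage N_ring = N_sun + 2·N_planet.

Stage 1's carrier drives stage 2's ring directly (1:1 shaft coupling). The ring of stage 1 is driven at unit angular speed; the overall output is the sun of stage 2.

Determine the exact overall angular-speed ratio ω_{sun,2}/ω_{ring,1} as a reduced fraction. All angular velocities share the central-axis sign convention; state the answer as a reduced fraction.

Stage 1: N_ring = 18 + 2·20 = 58
Stage 1: 18(ω_s−ω_c) = −58(ω_r−ω_c),  ω_s=0, ω_r=1
Stage 1: 18(0−ω_c) = −58(1−ω_c)  ⇒  76ω_c = 58  ⇒  ω_c = 29/38
  ⇒ ω_c¹/ω_r¹ = 29/38
Stage 2: N_ring = 38 + 2·18 = 74
Stage 2: 38(ω_s−ω_c) = −74(ω_r−ω_c),  ω_c=0, ω_r=1
Stage 2: ω_s = 0 − (74/38)(1−0) = -37/19
  ⇒ ω_s²/ω_r² = -37/19
Coupling ω_r² = ω_c¹ ⇒ overall = 29/38 × -37/19 = -1073/722

-1073/722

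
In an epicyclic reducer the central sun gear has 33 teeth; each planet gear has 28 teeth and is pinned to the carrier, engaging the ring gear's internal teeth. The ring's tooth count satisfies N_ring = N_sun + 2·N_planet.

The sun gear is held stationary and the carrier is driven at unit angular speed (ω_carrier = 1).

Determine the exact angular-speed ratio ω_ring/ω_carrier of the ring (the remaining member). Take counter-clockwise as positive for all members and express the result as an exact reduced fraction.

N_ring = 33 + 2·28 = 89
33(ω_s−ω_c) = −89(ω_r−ω_c),  ω_s=0, ω_c=1
ω_r = 1 − (33/89)(0−1) = 122/89
ω_r/ω_c = 122/89

122/89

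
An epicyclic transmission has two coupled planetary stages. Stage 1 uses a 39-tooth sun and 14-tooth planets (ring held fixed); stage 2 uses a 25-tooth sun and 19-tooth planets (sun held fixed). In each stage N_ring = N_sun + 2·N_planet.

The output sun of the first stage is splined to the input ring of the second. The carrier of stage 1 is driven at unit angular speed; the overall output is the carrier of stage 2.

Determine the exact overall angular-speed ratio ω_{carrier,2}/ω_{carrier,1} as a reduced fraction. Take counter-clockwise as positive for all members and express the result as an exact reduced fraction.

1113/572

Stage 1: N_ring = 39 + 2·14 = 67
Stage 1: 39(ω_s−ω_c) = −67(ω_r−ω_c),  ω_r=0, ω_c=1
Stage 1: ω_s = 1 − (67/39)(0−1) = 106/39
  ⇒ ω_s¹/ω_c¹ = 106/39
Stage 2: N_ring = 25 + 2·19 = 63
Stage 2: 25(ω_s−ω_c) = −63(ω_r−ω_c),  ω_s=0, ω_r=1
Stage 2: 25(0−ω_c) = −63(1−ω_c)  ⇒  88ω_c = 63  ⇒  ω_c = 63/88
  ⇒ ω_c²/ω_r² = 63/88
Coupling ω_r² = ω_s¹ ⇒ overall = 106/39 × 63/88 = 1113/572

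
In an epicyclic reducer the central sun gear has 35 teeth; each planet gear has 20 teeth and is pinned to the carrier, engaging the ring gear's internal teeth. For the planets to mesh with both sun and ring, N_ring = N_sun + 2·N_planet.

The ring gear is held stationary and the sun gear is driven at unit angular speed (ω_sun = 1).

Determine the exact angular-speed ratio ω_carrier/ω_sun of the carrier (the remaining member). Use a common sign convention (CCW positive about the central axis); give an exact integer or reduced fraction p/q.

7/22

N_ring = 35 + 2·20 = 75
35(ω_s−ω_c) = −75(ω_r−ω_c),  ω_r=0, ω_s=1
35(1−ω_c) = −75(0−ω_c)  ⇒  110ω_c = 35  ⇒  ω_c = 7/22
ω_c/ω_s = 7/22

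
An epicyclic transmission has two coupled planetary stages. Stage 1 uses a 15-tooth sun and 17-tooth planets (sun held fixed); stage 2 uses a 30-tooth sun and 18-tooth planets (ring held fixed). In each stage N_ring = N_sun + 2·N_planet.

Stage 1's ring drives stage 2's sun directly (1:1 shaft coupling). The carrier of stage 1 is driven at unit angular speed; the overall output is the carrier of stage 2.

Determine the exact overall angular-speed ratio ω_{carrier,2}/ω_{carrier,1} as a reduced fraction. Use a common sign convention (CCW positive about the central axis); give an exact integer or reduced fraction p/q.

20/49

Stage 1: N_ring = 15 + 2·17 = 49
Stage 1: 15(ω_s−ω_c) = −49(ω_r−ω_c),  ω_s=0, ω_c=1
Stage 1: ω_r = 1 − (15/49)(0−1) = 64/49
  ⇒ ω_r¹/ω_c¹ = 64/49
Stage 2: N_ring = 30 + 2·18 = 66
Stage 2: 30(ω_s−ω_c) = −66(ω_r−ω_c),  ω_r=0, ω_s=1
Stage 2: 30(1−ω_c) = −66(0−ω_c)  ⇒  96ω_c = 30  ⇒  ω_c = 5/16
  ⇒ ω_c²/ω_s² = 5/16
Coupling ω_s² = ω_r¹ ⇒ overall = 64/49 × 5/16 = 20/49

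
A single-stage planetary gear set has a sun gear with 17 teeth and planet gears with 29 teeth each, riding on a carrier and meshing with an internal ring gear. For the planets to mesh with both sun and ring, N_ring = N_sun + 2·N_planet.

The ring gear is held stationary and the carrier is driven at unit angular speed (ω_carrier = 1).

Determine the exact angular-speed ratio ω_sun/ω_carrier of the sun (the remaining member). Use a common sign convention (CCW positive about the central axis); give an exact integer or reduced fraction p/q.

92/17

N_ring = 17 + 2·29 = 75
17(ω_s−ω_c) = −75(ω_r−ω_c),  ω_r=0, ω_c=1
ω_s = 1 − (75/17)(0−1) = 92/17
ω_s/ω_c = 92/17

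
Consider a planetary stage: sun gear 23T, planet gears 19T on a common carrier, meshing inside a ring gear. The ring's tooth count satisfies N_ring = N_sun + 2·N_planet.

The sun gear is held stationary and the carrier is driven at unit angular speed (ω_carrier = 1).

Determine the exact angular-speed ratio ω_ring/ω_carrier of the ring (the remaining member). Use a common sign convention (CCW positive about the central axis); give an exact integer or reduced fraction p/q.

84/61

N_ring = 23 + 2·19 = 61
23(ω_s−ω_c) = −61(ω_r−ω_c),  ω_s=0, ω_c=1
ω_r = 1 − (23/61)(0−1) = 84/61
ω_r/ω_c = 84/61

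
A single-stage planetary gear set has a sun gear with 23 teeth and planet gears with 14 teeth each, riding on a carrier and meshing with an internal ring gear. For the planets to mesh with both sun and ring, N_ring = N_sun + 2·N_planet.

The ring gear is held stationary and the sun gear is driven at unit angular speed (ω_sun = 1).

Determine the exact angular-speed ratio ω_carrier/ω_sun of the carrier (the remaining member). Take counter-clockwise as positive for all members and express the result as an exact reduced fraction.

23/74

N_ring = 23 + 2·14 = 51
23(ω_s−ω_c) = −51(ω_r−ω_c),  ω_r=0, ω_s=1
23(1−ω_c) = −51(0−ω_c)  ⇒  74ω_c = 23  ⇒  ω_c = 23/74
ω_c/ω_s = 23/74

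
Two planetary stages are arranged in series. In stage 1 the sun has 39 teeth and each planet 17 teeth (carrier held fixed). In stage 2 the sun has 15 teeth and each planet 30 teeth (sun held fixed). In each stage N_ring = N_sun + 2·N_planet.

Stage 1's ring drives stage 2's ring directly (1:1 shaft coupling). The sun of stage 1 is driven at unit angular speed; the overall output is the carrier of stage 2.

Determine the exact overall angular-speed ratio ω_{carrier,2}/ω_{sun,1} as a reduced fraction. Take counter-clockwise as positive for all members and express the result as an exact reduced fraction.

Stage 1: N_ring = 39 + 2·17 = 73
Stage 1: 39(ω_s−ω_c) = −73(ω_r−ω_c),  ω_c=0, ω_s=1
Stage 1: ω_r = 0 − (39/73)(1−0) = -39/73
  ⇒ ω_r¹/ω_s¹ = -39/73
Stage 2: N_ring = 15 + 2·30 = 75
Stage 2: 15(ω_s−ω_c) = −75(ω_r−ω_c),  ω_s=0, ω_r=1
Stage 2: 15(0−ω_c) = −75(1−ω_c)  ⇒  90ω_c = 75  ⇒  ω_c = 5/6
  ⇒ ω_c²/ω_r² = 5/6
Coupling ω_r² = ω_r¹ ⇒ overall = -39/73 × 5/6 = -65/146

-65/146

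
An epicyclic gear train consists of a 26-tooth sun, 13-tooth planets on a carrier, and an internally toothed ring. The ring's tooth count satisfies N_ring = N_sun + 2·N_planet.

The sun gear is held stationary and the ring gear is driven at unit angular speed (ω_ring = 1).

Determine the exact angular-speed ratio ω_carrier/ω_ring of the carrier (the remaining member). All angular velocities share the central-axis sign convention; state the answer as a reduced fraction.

2/3

N_ring = 26 + 2·13 = 52
26(ω_s−ω_c) = −52(ω_r−ω_c),  ω_s=0, ω_r=1
26(0−ω_c) = −52(1−ω_c)  ⇒  78ω_c = 52  ⇒  ω_c = 2/3
ω_c/ω_r = 2/3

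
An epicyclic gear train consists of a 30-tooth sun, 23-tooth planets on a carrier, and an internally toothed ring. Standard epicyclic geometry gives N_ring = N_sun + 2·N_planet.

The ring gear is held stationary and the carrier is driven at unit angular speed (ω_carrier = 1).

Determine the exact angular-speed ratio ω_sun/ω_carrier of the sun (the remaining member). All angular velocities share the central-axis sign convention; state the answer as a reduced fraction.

53/15

N_ring = 30 + 2·23 = 76
30(ω_s−ω_c) = −76(ω_r−ω_c),  ω_r=0, ω_c=1
ω_s = 1 − (76/30)(0−1) = 53/15
ω_s/ω_c = 53/15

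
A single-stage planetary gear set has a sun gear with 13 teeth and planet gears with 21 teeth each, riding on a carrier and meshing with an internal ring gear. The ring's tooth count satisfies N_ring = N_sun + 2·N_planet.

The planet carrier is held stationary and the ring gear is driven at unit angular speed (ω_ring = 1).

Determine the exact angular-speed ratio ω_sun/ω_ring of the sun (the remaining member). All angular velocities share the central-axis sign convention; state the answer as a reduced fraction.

N_ring = 13 + 2·21 = 55
13(ω_s−ω_c) = −55(ω_r−ω_c),  ω_c=0, ω_r=1
ω_s = 0 − (55/13)(1−0) = -55/13
ω_s/ω_r = -55/13

-55/13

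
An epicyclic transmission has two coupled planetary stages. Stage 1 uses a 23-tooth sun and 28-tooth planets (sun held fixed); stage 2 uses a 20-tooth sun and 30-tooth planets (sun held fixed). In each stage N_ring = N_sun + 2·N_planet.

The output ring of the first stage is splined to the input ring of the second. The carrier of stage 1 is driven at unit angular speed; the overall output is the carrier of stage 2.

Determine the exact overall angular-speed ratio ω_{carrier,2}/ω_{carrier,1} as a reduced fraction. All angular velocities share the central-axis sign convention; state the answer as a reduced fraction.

408/395

Stage 1: N_ring = 23 + 2·28 = 79
Stage 1: 23(ω_s−ω_c) = −79(ω_r−ω_c),  ω_s=0, ω_c=1
Stage 1: ω_r = 1 − (23/79)(0−1) = 102/79
  ⇒ ω_r¹/ω_c¹ = 102/79
Stage 2: N_ring = 20 + 2·30 = 80
Stage 2: 20(ω_s−ω_c) = −80(ω_r−ω_c),  ω_s=0, ω_r=1
Stage 2: 20(0−ω_c) = −80(1−ω_c)  ⇒  100ω_c = 80  ⇒  ω_c = 4/5
  ⇒ ω_c²/ω_r² = 4/5
Coupling ω_r² = ω_r¹ ⇒ overall = 102/79 × 4/5 = 408/395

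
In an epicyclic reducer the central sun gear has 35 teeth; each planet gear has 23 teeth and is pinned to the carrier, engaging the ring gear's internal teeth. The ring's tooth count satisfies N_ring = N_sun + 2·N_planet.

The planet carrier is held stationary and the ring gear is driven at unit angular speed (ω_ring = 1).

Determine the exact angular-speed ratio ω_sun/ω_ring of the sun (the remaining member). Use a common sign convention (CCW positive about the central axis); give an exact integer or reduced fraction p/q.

-81/35

N_ring = 35 + 2·23 = 81
35(ω_s−ω_c) = −81(ω_r−ω_c),  ω_c=0, ω_r=1
ω_s = 0 − (81/35)(1−0) = -81/35
ω_s/ω_r = -81/35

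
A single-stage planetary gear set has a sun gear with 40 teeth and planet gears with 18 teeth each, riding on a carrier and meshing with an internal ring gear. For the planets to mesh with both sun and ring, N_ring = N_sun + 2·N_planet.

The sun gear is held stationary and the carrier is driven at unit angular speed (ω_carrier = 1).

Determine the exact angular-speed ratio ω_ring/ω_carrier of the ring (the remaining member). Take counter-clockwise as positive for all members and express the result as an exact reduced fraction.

29/19

N_ring = 40 + 2·18 = 76
40(ω_s−ω_c) = −76(ω_r−ω_c),  ω_s=0, ω_c=1
ω_r = 1 − (40/76)(0−1) = 29/19
ω_r/ω_c = 29/19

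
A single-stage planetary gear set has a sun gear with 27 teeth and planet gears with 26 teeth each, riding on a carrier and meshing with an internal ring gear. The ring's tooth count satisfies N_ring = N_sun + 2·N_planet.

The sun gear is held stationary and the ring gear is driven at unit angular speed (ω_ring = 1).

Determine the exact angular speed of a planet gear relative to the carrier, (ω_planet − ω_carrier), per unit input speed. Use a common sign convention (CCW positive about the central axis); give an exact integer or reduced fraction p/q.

2133/2756

N_ring = 27 + 2·26 = 79
27(ω_s−ω_c) = −79(ω_r−ω_c),  ω_s=0, ω_r=1
27(0−ω_c) = −79(1−ω_c)  ⇒  106ω_c = 79  ⇒  ω_c = 79/106
sun–planet: 27·(0−79/106) = −26·(ω_p−ω_c)  ⇒  ω_p−ω_c = −(27/26)·(-79/106) = 2133/2756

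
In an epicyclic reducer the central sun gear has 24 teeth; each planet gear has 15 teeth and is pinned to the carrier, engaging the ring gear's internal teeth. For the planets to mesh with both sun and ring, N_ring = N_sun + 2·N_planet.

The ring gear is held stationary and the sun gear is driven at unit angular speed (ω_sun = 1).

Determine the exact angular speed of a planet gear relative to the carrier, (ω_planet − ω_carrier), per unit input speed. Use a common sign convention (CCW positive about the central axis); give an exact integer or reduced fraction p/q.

N_ring = 24 + 2·15 = 54
24(ω_s−ω_c) = −54(ω_r−ω_c),  ω_r=0, ω_s=1
24(1−ω_c) = −54(0−ω_c)  ⇒  78ω_c = 24  ⇒  ω_c = 4/13
sun–planet: 24·(1−4/13) = −15·(ω_p−ω_c)  ⇒  ω_p−ω_c = −(24/15)·(9/13) = -72/65

-72/65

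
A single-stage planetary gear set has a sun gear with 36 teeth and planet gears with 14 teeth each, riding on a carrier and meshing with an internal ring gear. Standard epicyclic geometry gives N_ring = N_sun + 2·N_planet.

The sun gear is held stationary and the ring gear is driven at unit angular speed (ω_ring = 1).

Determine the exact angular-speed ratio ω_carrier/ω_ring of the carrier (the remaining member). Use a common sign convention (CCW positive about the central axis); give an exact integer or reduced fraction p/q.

N_ring = 36 + 2·14 = 64
36(ω_s−ω_c) = −64(ω_r−ω_c),  ω_s=0, ω_r=1
36(0−ω_c) = −64(1−ω_c)  ⇒  100ω_c = 64  ⇒  ω_c = 16/25
ω_c/ω_r = 16/25

16/25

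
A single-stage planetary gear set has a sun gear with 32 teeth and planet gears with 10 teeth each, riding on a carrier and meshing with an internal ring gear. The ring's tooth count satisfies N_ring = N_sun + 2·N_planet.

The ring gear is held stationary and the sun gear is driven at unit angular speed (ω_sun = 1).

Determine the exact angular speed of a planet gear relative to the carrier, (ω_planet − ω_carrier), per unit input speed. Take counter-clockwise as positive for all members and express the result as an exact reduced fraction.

-208/105

N_ring = 32 + 2·10 = 52
32(ω_s−ω_c) = −52(ω_r−ω_c),  ω_r=0, ω_s=1
32(1−ω_c) = −52(0−ω_c)  ⇒  84ω_c = 32  ⇒  ω_c = 8/21
sun–planet: 32·(1−8/21) = −10·(ω_p−ω_c)  ⇒  ω_p−ω_c = −(32/10)·(13/21) = -208/105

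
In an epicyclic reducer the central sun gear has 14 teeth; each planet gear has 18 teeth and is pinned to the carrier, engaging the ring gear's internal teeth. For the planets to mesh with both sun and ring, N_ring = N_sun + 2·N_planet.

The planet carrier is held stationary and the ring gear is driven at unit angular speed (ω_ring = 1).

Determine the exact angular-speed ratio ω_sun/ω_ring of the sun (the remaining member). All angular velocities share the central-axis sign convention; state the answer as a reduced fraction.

N_ring = 14 + 2·18 = 50
14(ω_s−ω_c) = −50(ω_r−ω_c),  ω_c=0, ω_r=1
ω_s = 0 − (50/14)(1−0) = -25/7
ω_s/ω_r = -25/7

-25/7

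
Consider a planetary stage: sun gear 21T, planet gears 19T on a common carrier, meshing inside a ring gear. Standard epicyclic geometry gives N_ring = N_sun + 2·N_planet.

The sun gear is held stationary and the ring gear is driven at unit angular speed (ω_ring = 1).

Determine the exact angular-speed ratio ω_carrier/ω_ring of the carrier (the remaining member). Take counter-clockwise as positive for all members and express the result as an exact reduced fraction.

59/80

N_ring = 21 + 2·19 = 59
21(ω_s−ω_c) = −59(ω_r−ω_c),  ω_s=0, ω_r=1
21(0−ω_c) = −59(1−ω_c)  ⇒  80ω_c = 59  ⇒  ω_c = 59/80
ω_c/ω_r = 59/80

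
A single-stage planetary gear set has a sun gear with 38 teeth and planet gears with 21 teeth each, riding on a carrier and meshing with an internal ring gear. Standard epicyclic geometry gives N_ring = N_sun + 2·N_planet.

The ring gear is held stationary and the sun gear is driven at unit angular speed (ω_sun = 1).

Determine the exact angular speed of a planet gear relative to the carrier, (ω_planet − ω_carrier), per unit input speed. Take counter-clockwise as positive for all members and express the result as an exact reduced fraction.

N_ring = 38 + 2·21 = 80
38(ω_s−ω_c) = −80(ω_r−ω_c),  ω_r=0, ω_s=1
38(1−ω_c) = −80(0−ω_c)  ⇒  118ω_c = 38  ⇒  ω_c = 19/59
sun–planet: 38·(1−19/59) = −21·(ω_p−ω_c)  ⇒  ω_p−ω_c = −(38/21)·(40/59) = -1520/1239

-1520/1239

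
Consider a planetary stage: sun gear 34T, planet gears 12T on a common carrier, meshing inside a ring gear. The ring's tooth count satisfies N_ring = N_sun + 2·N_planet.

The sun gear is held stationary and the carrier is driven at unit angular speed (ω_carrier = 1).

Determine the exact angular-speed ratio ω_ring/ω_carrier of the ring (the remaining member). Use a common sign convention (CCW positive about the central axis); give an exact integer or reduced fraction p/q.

N_ring = 34 + 2·12 = 58
34(ω_s−ω_c) = −58(ω_r−ω_c),  ω_s=0, ω_c=1
ω_r = 1 − (34/58)(0−1) = 46/29
ω_r/ω_c = 46/29

46/29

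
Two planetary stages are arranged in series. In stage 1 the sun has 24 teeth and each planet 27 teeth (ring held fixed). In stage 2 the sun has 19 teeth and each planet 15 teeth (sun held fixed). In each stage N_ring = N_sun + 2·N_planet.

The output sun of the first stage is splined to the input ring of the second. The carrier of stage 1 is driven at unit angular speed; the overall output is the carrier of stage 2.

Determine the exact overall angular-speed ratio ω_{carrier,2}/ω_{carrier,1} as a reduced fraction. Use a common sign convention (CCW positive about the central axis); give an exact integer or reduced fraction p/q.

49/16

Stage 1: N_ring = 24 + 2·27 = 78
Stage 1: 24(ω_s−ω_c) = −78(ω_r−ω_c),  ω_r=0, ω_c=1
Stage 1: ω_s = 1 − (78/24)(0−1) = 17/4
  ⇒ ω_s¹/ω_c¹ = 17/4
Stage 2: N_ring = 19 + 2·15 = 49
Stage 2: 19(ω_s−ω_c) = −49(ω_r−ω_c),  ω_s=0, ω_r=1
Stage 2: 19(0−ω_c) = −49(1−ω_c)  ⇒  68ω_c = 49  ⇒  ω_c = 49/68
  ⇒ ω_c²/ω_r² = 49/68
Coupling ω_r² = ω_s¹ ⇒ overall = 17/4 × 49/68 = 49/16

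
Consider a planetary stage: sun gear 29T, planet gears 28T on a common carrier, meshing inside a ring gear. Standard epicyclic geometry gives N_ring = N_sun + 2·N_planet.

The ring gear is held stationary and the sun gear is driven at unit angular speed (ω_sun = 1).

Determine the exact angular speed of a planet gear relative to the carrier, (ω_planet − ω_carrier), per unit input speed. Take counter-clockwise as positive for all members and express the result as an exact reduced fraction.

-2465/3192

N_ring = 29 + 2·28 = 85
29(ω_s−ω_c) = −85(ω_r−ω_c),  ω_r=0, ω_s=1
29(1−ω_c) = −85(0−ω_c)  ⇒  114ω_c = 29  ⇒  ω_c = 29/114
sun–planet: 29·(1−29/114) = −28·(ω_p−ω_c)  ⇒  ω_p−ω_c = −(29/28)·(85/114) = -2465/3192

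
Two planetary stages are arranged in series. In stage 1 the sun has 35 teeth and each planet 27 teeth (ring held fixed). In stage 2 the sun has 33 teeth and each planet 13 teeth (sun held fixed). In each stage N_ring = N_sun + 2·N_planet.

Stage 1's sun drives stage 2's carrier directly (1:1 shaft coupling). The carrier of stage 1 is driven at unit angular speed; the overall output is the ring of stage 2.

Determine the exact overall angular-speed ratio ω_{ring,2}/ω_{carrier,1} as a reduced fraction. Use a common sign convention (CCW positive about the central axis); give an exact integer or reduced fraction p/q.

11408/2065

Stage 1: N_ring = 35 + 2·27 = 89
Stage 1: 35(ω_s−ω_c) = −89(ω_r−ω_c),  ω_r=0, ω_c=1
Stage 1: ω_s = 1 − (89/35)(0−1) = 124/35
  ⇒ ω_s¹/ω_c¹ = 124/35
Stage 2: N_ring = 33 + 2·13 = 59
Stage 2: 33(ω_s−ω_c) = −59(ω_r−ω_c),  ω_s=0, ω_c=1
Stage 2: ω_r = 1 − (33/59)(0−1) = 92/59
  ⇒ ω_r²/ω_c² = 92/59
Coupling ω_c² = ω_s¹ ⇒ overall = 124/35 × 92/59 = 11408/2065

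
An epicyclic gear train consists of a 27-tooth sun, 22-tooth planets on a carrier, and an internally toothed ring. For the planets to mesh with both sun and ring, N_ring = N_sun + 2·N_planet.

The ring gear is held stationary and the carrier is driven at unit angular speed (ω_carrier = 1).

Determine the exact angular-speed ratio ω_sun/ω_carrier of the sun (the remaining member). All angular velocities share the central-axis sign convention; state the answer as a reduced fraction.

N_ring = 27 + 2·22 = 71
27(ω_s−ω_c) = −71(ω_r−ω_c),  ω_r=0, ω_c=1
ω_s = 1 − (71/27)(0−1) = 98/27
ω_s/ω_c = 98/27

98/27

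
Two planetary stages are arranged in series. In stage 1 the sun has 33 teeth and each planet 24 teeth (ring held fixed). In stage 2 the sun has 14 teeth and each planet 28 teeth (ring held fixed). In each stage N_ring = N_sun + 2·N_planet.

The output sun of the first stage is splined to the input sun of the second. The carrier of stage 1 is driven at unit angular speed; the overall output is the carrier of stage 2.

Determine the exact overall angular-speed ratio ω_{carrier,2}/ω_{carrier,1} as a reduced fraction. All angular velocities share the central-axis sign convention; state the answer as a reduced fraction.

Stage 1: N_ring = 33 + 2·24 = 81
Stage 1: 33(ω_s−ω_c) = −81(ω_r−ω_c),  ω_r=0, ω_c=1
Stage 1: ω_s = 1 − (81/33)(0−1) = 38/11
  ⇒ ω_s¹/ω_c¹ = 38/11
Stage 2: N_ring = 14 + 2·28 = 70
Stage 2: 14(ω_s−ω_c) = −70(ω_r−ω_c),  ω_r=0, ω_s=1
Stage 2: 14(1−ω_c) = −70(0−ω_c)  ⇒  84ω_c = 14  ⇒  ω_c = 1/6
  ⇒ ω_c²/ω_s² = 1/6
Coupling ω_s² = ω_s¹ ⇒ overall = 38/11 × 1/6 = 19/33

19/33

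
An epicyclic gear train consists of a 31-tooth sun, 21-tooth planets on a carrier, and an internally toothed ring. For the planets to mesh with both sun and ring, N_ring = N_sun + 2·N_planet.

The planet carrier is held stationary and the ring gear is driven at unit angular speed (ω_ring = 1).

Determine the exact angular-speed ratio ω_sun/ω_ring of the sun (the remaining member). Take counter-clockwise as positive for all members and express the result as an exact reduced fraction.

-73/31

N_ring = 31 + 2·21 = 73
31(ω_s−ω_c) = −73(ω_r−ω_c),  ω_c=0, ω_r=1
ω_s = 0 − (73/31)(1−0) = -73/31
ω_s/ω_r = -73/31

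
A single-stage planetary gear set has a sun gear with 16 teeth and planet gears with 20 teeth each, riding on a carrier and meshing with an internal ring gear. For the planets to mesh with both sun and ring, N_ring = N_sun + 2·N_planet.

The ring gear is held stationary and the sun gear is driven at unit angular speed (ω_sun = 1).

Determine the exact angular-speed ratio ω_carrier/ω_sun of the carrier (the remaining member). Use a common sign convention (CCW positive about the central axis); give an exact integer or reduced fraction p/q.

2/9

N_ring = 16 + 2·20 = 56
16(ω_s−ω_c) = −56(ω_r−ω_c),  ω_r=0, ω_s=1
16(1−ω_c) = −56(0−ω_c)  ⇒  72ω_c = 16  ⇒  ω_c = 2/9
ω_c/ω_s = 2/9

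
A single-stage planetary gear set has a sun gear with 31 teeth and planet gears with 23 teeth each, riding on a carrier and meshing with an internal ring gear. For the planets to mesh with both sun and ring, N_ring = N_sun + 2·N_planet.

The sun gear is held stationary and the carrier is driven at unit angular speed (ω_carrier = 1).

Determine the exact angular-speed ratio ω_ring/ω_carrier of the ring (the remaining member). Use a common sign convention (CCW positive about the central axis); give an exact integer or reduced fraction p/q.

N_ring = 31 + 2·23 = 77
31(ω_s−ω_c) = −77(ω_r−ω_c),  ω_s=0, ω_c=1
ω_r = 1 − (31/77)(0−1) = 108/77
ω_r/ω_c = 108/77

108/77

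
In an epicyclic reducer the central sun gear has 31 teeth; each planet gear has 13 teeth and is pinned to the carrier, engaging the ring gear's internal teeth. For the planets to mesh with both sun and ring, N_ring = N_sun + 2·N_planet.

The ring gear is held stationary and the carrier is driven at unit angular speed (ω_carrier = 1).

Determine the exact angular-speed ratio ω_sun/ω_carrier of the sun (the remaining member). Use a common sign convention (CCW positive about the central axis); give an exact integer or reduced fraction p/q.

88/31

N_ring = 31 + 2·13 = 57
31(ω_s−ω_c) = −57(ω_r−ω_c),  ω_r=0, ω_c=1
ω_s = 1 − (57/31)(0−1) = 88/31
ω_s/ω_c = 88/31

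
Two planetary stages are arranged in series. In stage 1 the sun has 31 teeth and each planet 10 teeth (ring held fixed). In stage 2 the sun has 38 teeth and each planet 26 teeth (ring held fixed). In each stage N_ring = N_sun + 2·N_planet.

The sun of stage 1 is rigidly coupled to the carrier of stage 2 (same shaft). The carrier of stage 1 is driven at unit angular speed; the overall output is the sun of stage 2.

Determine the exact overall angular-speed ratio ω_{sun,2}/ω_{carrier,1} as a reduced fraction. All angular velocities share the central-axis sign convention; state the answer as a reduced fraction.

Stage 1: N_ring = 31 + 2·10 = 51
Stage 1: 31(ω_s−ω_c) = −51(ω_r−ω_c),  ω_r=0, ω_c=1
Stage 1: ω_s = 1 − (51/31)(0−1) = 82/31
  ⇒ ω_s¹/ω_c¹ = 82/31
Stage 2: N_ring = 38 + 2·26 = 90
Stage 2: 38(ω_s−ω_c) = −90(ω_r−ω_c),  ω_r=0, ω_c=1
Stage 2: ω_s = 1 − (90/38)(0−1) = 64/19
  ⇒ ω_s²/ω_c² = 64/19
Coupling ω_c² = ω_s¹ ⇒ overall = 82/31 × 64/19 = 5248/589

5248/589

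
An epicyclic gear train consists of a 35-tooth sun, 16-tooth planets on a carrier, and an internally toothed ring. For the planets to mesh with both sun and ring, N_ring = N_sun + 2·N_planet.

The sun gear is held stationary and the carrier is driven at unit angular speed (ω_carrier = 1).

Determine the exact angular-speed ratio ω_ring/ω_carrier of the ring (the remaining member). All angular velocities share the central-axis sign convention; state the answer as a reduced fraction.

N_ring = 35 + 2·16 = 67
35(ω_s−ω_c) = −67(ω_r−ω_c),  ω_s=0, ω_c=1
ω_r = 1 − (35/67)(0−1) = 102/67
ω_r/ω_c = 102/67

102/67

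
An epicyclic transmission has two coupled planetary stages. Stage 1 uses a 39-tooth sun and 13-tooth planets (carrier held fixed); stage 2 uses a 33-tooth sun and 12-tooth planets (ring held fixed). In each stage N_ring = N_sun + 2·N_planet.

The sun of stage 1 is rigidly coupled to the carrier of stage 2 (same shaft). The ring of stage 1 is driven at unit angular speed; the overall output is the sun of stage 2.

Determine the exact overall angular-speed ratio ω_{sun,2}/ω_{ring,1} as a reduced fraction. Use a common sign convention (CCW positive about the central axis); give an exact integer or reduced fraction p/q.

Stage 1: N_ring = 39 + 2·13 = 65
Stage 1: 39(ω_s−ω_c) = −65(ω_r−ω_c),  ω_c=0, ω_r=1
Stage 1: ω_s = 0 − (65/39)(1−0) = -5/3
  ⇒ ω_s¹/ω_r¹ = -5/3
Stage 2: N_ring = 33 + 2·12 = 57
Stage 2: 33(ω_s−ω_c) = −57(ω_r−ω_c),  ω_r=0, ω_c=1
Stage 2: ω_s = 1 − (57/33)(0−1) = 30/11
  ⇒ ω_s²/ω_c² = 30/11
Coupling ω_c² = ω_s¹ ⇒ overall = -5/3 × 30/11 = -50/11

-50/11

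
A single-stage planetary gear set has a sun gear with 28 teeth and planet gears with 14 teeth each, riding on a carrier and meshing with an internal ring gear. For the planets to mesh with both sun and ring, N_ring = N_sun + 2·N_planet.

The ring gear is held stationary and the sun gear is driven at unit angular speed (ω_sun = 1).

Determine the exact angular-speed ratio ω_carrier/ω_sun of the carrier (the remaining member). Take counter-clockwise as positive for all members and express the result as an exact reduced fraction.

1/3

N_ring = 28 + 2·14 = 56
28(ω_s−ω_c) = −56(ω_r−ω_c),  ω_r=0, ω_s=1
28(1−ω_c) = −56(0−ω_c)  ⇒  84ω_c = 28  ⇒  ω_c = 1/3
ω_c/ω_s = 1/3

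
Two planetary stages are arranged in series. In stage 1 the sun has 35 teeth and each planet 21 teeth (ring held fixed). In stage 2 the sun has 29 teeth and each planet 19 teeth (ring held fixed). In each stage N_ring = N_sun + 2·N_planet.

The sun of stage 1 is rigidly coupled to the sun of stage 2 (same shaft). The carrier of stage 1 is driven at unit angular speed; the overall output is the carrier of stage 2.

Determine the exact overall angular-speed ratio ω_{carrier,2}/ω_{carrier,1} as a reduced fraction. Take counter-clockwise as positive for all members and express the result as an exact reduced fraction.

Stage 1: N_ring = 35 + 2·21 = 77
Stage 1: 35(ω_s−ω_c) = −77(ω_r−ω_c),  ω_r=0, ω_c=1
Stage 1: ω_s = 1 − (77/35)(0−1) = 16/5
  ⇒ ω_s¹/ω_c¹ = 16/5
Stage 2: N_ring = 29 + 2·19 = 67
Stage 2: 29(ω_s−ω_c) = −67(ω_r−ω_c),  ω_r=0, ω_s=1
Stage 2: 29(1−ω_c) = −67(0−ω_c)  ⇒  96ω_c = 29  ⇒  ω_c = 29/96
  ⇒ ω_c²/ω_s² = 29/96
Coupling ω_s² = ω_s¹ ⇒ overall = 16/5 × 29/96 = 29/30

29/30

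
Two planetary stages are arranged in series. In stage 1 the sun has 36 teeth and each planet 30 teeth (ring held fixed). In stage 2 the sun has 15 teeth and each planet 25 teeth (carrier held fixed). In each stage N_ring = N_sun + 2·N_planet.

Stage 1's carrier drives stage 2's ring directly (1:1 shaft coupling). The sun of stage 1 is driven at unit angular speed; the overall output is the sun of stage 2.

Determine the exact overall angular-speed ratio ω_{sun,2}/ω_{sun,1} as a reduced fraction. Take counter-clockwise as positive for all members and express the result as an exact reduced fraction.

-13/11

Stage 1: N_ring = 36 + 2·30 = 96
Stage 1: 36(ω_s−ω_c) = −96(ω_r−ω_c),  ω_r=0, ω_s=1
Stage 1: 36(1−ω_c) = −96(0−ω_c)  ⇒  132ω_c = 36  ⇒  ω_c = 3/11
  ⇒ ω_c¹/ω_s¹ = 3/11
Stage 2: N_ring = 15 + 2·25 = 65
Stage 2: 15(ω_s−ω_c) = −65(ω_r−ω_c),  ω_c=0, ω_r=1
Stage 2: ω_s = 0 − (65/15)(1−0) = -13/3
  ⇒ ω_s²/ω_r² = -13/3
Coupling ω_r² = ω_c¹ ⇒ overall = 3/11 × -13/3 = -13/11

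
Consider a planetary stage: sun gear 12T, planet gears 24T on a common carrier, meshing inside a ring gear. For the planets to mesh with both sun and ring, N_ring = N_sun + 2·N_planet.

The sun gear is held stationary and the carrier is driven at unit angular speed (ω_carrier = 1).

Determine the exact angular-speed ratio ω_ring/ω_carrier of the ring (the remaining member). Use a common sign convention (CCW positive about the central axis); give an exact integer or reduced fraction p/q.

N_ring = 12 + 2·24 = 60
12(ω_s−ω_c) = −60(ω_r−ω_c),  ω_s=0, ω_c=1
ω_r = 1 − (12/60)(0−1) = 6/5
ω_r/ω_c = 6/5

6/5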